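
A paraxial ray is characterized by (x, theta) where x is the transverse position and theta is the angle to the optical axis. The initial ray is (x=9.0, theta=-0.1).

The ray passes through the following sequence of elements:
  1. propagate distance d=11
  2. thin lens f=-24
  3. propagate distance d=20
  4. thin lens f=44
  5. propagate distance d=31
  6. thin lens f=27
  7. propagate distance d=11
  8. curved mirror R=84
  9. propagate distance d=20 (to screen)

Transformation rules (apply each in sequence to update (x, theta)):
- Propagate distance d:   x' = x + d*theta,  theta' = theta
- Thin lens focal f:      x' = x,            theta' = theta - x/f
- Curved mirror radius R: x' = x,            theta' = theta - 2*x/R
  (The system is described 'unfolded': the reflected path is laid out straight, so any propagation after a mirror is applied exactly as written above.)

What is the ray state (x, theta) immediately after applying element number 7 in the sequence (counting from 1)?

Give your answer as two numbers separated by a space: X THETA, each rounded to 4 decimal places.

Initial: x=9.0000 theta=-0.1000
After 1 (propagate distance d=11): x=7.9000 theta=-0.1000
After 2 (thin lens f=-24): x=7.9000 theta=11/48 (≈0.2292)
After 3 (propagate distance d=20): x=749/60 (≈12.4833) theta=11/48 (≈0.2292)
After 4 (thin lens f=44): x=749/60 (≈12.4833) theta=-3/55 (≈-0.0545)
After 5 (propagate distance d=31): x=7123/660 (≈10.7924) theta=-3/55 (≈-0.0545)
After 6 (thin lens f=27): x=7123/660 (≈10.7924) theta=-1619/3564 (≈-0.4543)
After 7 (propagate distance d=11): x=25819/4455 (≈5.7955) theta=-1619/3564 (≈-0.4543)
Rounded to 4 decimal places: x = 5.7955, theta = -0.4543

Answer: 5.7955 -0.4543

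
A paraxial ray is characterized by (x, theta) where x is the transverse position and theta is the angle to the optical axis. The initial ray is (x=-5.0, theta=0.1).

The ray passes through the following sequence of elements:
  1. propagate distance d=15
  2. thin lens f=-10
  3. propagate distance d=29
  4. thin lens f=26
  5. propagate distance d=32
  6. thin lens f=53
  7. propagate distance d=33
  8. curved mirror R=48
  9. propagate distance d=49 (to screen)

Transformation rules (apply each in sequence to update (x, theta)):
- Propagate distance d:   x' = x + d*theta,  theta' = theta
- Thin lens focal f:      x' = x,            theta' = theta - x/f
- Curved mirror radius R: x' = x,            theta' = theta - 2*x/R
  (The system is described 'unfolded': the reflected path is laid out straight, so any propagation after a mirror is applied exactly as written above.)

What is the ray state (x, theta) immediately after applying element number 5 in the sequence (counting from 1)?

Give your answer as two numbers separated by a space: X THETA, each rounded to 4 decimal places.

Answer: -5.5192 0.1635

Derivation:
Initial: x=-5.0000 theta=0.1000
After 1 (propagate distance d=15): x=-3.5000 theta=0.1000
After 2 (thin lens f=-10): x=-3.5000 theta=-0.2500
After 3 (propagate distance d=29): x=-10.7500 theta=-0.2500
After 4 (thin lens f=26): x=-10.7500 theta=17/104 (≈0.1635)
After 5 (propagate distance d=32): x=-287/52 (≈-5.5192) theta=17/104 (≈0.1635)
Rounded to 4 decimal places: x = -5.5192, theta = 0.1635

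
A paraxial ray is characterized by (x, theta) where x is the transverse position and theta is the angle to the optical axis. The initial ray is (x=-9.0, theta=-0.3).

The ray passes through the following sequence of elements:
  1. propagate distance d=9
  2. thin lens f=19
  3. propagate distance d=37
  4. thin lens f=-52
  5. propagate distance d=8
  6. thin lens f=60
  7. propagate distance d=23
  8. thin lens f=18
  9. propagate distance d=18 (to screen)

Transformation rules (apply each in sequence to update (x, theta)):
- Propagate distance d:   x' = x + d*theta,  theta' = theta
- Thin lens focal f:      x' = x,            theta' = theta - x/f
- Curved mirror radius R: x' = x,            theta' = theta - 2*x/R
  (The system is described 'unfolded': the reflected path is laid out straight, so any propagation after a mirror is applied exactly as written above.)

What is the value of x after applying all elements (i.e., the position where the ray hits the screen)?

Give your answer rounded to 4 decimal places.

Initial: x=-9.0000 theta=-0.3000
After 1 (propagate distance d=9): x=-11.7000 theta=-0.3000
After 2 (thin lens f=19): x=-11.7000 theta=6/19 (≈0.3158)
After 3 (propagate distance d=37): x=-3/190 (≈-0.0158) theta=6/19 (≈0.3158)
After 4 (thin lens f=-52): x=-3/190 (≈-0.0158) theta=3117/9880 (≈0.3155)
After 5 (propagate distance d=8): x=1239/494 (≈2.5081) theta=3117/9880 (≈0.3155)
After 6 (thin lens f=60): x=1239/494 (≈2.5081) theta=26/95 (≈0.2737)
After 7 (propagate distance d=23): x=21743/2470 (≈8.8028) theta=26/95 (≈0.2737)
After 8 (thin lens f=18): x=21743/2470 (≈8.8028) theta=-1915/8892 (≈-0.2154)
After 9 (propagate distance d=18 (to screen)): x=468/95 (≈4.9263) theta=-1915/8892 (≈-0.2154)
Rounded to 4 decimal places: x = 4.9263

Answer: 4.9263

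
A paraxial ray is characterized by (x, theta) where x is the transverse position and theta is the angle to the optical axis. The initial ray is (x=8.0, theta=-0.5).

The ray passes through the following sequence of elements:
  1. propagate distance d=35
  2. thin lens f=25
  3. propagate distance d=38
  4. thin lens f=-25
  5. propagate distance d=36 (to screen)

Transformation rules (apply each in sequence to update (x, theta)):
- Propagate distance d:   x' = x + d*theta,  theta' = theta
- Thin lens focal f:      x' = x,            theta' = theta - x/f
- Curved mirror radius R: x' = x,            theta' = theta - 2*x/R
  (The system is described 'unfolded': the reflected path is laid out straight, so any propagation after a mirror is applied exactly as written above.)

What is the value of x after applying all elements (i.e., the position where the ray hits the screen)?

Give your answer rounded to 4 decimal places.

Answer: -38.6264

Derivation:
Initial: x=8.0000 theta=-0.5000
After 1 (propagate distance d=35): x=-9.5000 theta=-0.5000
After 2 (thin lens f=25): x=-9.5000 theta=-0.1200
After 3 (propagate distance d=38): x=-14.0600 theta=-0.1200
After 4 (thin lens f=-25): x=-14.0600 theta=-0.6824
After 5 (propagate distance d=36 (to screen)): x=-38.6264 theta=-0.6824
Rounded to 4 decimal places: x = -38.6264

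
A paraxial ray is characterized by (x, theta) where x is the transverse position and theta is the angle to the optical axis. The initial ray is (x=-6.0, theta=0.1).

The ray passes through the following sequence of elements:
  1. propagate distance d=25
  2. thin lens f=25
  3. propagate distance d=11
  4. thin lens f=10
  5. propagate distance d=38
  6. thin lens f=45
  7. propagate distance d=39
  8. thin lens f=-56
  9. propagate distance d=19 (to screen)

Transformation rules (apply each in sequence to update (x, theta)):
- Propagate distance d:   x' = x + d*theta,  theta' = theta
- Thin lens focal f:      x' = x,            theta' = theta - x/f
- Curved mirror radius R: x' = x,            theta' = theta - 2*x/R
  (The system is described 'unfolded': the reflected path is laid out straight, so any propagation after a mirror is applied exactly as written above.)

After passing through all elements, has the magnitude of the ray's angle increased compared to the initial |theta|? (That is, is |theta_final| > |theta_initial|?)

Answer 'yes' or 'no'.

Answer: yes

Derivation:
Initial: x=-6.0000 theta=0.1000
After 1 (propagate distance d=25): x=-3.5000 theta=0.1000
After 2 (thin lens f=25): x=-3.5000 theta=0.2400
After 3 (propagate distance d=11): x=-0.8600 theta=0.2400
After 4 (thin lens f=10): x=-0.8600 theta=0.3260
After 5 (propagate distance d=38): x=11.5280 theta=0.3260
After 6 (thin lens f=45): x=11.5280 theta=1571/22500 (≈0.0698)
After 7 (propagate distance d=39): x=106883/7500 (≈14.2511) theta=1571/22500 (≈0.0698)
After 8 (thin lens f=-56): x=106883/7500 (≈14.2511) theta=467/1440 (≈0.3243)
After 9 (propagate distance d=19 (to screen)): x=3674317/180000 (≈20.4129) theta=467/1440 (≈0.3243)
|theta_initial|=0.1000 |theta_final|=467/1440 (≈0.3243) -> increased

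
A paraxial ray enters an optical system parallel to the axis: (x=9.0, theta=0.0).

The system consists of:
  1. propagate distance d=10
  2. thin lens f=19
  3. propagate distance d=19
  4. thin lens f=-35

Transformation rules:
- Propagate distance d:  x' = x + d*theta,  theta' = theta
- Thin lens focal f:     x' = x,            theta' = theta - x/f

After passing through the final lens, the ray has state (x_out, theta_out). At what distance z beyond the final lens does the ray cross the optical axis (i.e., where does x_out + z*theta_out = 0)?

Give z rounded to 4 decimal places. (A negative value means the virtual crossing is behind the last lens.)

Initial: x=9.0000 theta=0.0000
After 1 (propagate distance d=10): x=9.0000 theta=0.0000
After 2 (thin lens f=19): x=9.0000 theta=-9/19 (≈-0.4737)
After 3 (propagate distance d=19): x=0.0000 theta=-9/19 (≈-0.4737)
After 4 (thin lens f=-35): x=0.0000 theta=-9/19 (≈-0.4737)
z_focus = -x_out/theta_out = -(0.0000)/(-9/19) = 0.0000
Rounded to 4 decimal places: z = 0.0000

Answer: 0.0000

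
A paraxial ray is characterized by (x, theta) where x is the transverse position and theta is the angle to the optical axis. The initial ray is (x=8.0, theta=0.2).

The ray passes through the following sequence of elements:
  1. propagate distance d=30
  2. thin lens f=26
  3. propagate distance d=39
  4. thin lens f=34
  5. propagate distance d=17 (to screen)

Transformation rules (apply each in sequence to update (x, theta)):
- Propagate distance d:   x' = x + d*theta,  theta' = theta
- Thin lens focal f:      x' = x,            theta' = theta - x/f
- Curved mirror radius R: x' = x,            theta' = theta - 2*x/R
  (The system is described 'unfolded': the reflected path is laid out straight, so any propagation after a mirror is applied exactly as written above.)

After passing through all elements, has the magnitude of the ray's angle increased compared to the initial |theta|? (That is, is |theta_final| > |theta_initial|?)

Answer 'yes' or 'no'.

Initial: x=8.0000 theta=0.2000
After 1 (propagate distance d=30): x=14.0000 theta=0.2000
After 2 (thin lens f=26): x=14.0000 theta=-22/65 (≈-0.3385)
After 3 (propagate distance d=39): x=0.8000 theta=-22/65 (≈-0.3385)
After 4 (thin lens f=34): x=0.8000 theta=-80/221 (≈-0.3620)
After 5 (propagate distance d=17 (to screen)): x=-348/65 (≈-5.3538) theta=-80/221 (≈-0.3620)
|theta_initial|=0.2000 |theta_final|=80/221 (≈0.3620) -> increased

Answer: yes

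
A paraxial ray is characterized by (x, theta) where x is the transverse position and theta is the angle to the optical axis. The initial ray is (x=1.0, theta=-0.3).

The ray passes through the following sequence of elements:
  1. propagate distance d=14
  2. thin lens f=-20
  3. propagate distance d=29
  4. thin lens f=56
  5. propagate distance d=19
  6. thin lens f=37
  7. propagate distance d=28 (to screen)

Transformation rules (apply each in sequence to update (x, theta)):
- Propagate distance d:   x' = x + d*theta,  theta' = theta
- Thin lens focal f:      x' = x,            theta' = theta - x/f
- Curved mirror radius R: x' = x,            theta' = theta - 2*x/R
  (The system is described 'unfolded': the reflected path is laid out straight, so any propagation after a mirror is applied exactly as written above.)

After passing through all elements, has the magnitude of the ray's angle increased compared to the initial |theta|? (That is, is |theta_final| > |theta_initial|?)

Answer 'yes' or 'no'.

Initial: x=1.0000 theta=-0.3000
After 1 (propagate distance d=14): x=-3.2000 theta=-0.3000
After 2 (thin lens f=-20): x=-3.2000 theta=-0.4600
After 3 (propagate distance d=29): x=-16.5400 theta=-0.4600
After 4 (thin lens f=56): x=-16.5400 theta=-461/2800 (≈-0.1646)
After 5 (propagate distance d=19): x=-55071/2800 (≈-19.6682) theta=-461/2800 (≈-0.1646)
After 6 (thin lens f=37): x=-55071/2800 (≈-19.6682) theta=19007/51800 (≈0.3669)
After 7 (propagate distance d=28 (to screen)): x=-194647/20720 (≈-9.3942) theta=19007/51800 (≈0.3669)
|theta_initial|=0.3000 |theta_final|=19007/51800 (≈0.3669) -> increased

Answer: yes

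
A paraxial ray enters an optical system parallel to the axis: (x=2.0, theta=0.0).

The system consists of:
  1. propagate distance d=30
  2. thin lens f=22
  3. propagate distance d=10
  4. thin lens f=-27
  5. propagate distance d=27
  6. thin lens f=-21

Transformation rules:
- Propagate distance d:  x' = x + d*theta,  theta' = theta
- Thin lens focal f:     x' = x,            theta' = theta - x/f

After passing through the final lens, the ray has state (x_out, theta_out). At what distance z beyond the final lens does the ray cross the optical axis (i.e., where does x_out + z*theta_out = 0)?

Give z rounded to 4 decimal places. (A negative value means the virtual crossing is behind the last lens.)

Answer: -4.2955

Derivation:
Initial: x=2.0000 theta=0.0000
After 1 (propagate distance d=30): x=2.0000 theta=0.0000
After 2 (thin lens f=22): x=2.0000 theta=-1/11 (≈-0.0909)
After 3 (propagate distance d=10): x=12/11 (≈1.0909) theta=-1/11 (≈-0.0909)
After 4 (thin lens f=-27): x=12/11 (≈1.0909) theta=-5/99 (≈-0.0505)
After 5 (propagate distance d=27): x=-3/11 (≈-0.2727) theta=-5/99 (≈-0.0505)
After 6 (thin lens f=-21): x=-3/11 (≈-0.2727) theta=-4/63 (≈-0.0635)
z_focus = -x_out/theta_out = -(-3/11)/(-4/63) = -189/44 ≈ -4.2955
Rounded to 4 decimal places: z = -4.2955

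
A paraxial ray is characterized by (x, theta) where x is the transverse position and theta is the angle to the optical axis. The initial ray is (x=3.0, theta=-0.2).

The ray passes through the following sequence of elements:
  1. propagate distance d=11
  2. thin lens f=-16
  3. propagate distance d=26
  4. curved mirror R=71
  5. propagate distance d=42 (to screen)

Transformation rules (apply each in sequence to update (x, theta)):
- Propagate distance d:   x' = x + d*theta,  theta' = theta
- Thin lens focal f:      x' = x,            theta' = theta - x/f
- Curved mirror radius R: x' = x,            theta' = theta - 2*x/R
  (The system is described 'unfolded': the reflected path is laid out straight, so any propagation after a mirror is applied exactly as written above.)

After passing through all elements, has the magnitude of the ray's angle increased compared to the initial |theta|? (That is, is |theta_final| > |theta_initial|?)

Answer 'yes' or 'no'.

Initial: x=3.0000 theta=-0.2000
After 1 (propagate distance d=11): x=0.8000 theta=-0.2000
After 2 (thin lens f=-16): x=0.8000 theta=-0.1500
After 3 (propagate distance d=26): x=-3.1000 theta=-0.1500
After 4 (curved mirror R=71): x=-3.1000 theta=-89/1420 (≈-0.0627)
After 5 (propagate distance d=42 (to screen)): x=-407/71 (≈-5.7324) theta=-89/1420 (≈-0.0627)
|theta_initial|=0.2000 |theta_final|=89/1420 (≈0.0627) -> not increased

Answer: no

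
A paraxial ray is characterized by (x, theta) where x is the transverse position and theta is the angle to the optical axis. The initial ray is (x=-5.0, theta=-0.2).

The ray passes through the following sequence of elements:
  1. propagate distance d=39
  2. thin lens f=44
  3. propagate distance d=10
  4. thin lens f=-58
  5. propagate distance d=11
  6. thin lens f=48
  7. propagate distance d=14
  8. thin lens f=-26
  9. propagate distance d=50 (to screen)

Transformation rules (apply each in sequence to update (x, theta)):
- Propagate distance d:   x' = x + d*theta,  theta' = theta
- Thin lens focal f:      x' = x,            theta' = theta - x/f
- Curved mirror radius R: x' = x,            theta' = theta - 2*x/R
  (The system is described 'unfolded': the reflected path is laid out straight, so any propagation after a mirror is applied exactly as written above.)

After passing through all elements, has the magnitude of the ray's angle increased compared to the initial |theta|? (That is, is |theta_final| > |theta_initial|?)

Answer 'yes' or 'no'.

Initial: x=-5.0000 theta=-0.2000
After 1 (propagate distance d=39): x=-12.8000 theta=-0.2000
After 2 (thin lens f=44): x=-12.8000 theta=1/11 (≈0.0909)
After 3 (propagate distance d=10): x=-654/55 (≈-11.8909) theta=1/11 (≈0.0909)
After 4 (thin lens f=-58): x=-654/55 (≈-11.8909) theta=-182/1595 (≈-0.1141)
After 5 (propagate distance d=11): x=-20968/1595 (≈-13.1461) theta=-182/1595 (≈-0.1141)
After 6 (thin lens f=48): x=-20968/1595 (≈-13.1461) theta=139/870 (≈0.1598)
After 7 (propagate distance d=14): x=-52201/4785 (≈-10.9093) theta=139/870 (≈0.1598)
After 8 (thin lens f=-26): x=-52201/4785 (≈-10.9093) theta=-16162/62205 (≈-0.2598)
After 9 (propagate distance d=50 (to screen)): x=-495571/20735 (≈-23.9002) theta=-16162/62205 (≈-0.2598)
|theta_initial|=0.2000 |theta_final|=16162/62205 (≈0.2598) -> increased

Answer: yes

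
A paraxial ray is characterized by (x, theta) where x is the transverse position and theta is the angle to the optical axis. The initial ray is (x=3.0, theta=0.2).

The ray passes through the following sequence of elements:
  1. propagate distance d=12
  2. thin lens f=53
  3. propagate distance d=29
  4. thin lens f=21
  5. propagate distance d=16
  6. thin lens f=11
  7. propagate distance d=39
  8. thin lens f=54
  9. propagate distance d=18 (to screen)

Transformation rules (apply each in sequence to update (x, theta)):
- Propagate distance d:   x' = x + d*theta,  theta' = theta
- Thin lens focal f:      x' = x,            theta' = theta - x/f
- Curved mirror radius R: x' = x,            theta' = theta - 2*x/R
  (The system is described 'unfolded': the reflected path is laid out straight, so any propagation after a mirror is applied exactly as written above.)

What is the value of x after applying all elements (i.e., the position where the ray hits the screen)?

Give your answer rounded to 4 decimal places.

Answer: -24.7354

Derivation:
Initial: x=3.0000 theta=0.2000
After 1 (propagate distance d=12): x=5.4000 theta=0.2000
After 2 (thin lens f=53): x=5.4000 theta=26/265 (≈0.0981)
After 3 (propagate distance d=29): x=437/53 (≈8.2453) theta=26/265 (≈0.0981)
After 4 (thin lens f=21): x=437/53 (≈8.2453) theta=-1639/5565 (≈-0.2945)
After 5 (propagate distance d=16): x=19661/5565 (≈3.5330) theta=-1639/5565 (≈-0.2945)
After 6 (thin lens f=11): x=19661/5565 (≈3.5330) theta=-7538/12243 (≈-0.6157)
After 7 (propagate distance d=39): x=-1253639/61215 (≈-20.4793) theta=-7538/12243 (≈-0.6157)
After 8 (thin lens f=54): x=-1253639/61215 (≈-20.4793) theta=-781621/3305610 (≈-0.2365)
After 9 (propagate distance d=18 (to screen)): x=-58994/2385 (≈-24.7354) theta=-781621/3305610 (≈-0.2365)
Rounded to 4 decimal places: x = -24.7354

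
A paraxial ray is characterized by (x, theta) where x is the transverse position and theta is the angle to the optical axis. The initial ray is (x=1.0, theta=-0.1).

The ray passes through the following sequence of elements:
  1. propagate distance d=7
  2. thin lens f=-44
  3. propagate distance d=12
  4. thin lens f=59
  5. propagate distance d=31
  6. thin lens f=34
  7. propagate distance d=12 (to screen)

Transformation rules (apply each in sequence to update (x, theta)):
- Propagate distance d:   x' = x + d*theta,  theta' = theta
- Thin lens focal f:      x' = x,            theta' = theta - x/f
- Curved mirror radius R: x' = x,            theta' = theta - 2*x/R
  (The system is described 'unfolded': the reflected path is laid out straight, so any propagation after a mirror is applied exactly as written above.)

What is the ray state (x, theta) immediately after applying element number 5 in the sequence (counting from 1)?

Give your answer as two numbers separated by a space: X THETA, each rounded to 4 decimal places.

Answer: -3.2769 -0.0793

Derivation:
Initial: x=1.0000 theta=-0.1000
After 1 (propagate distance d=7): x=0.3000 theta=-0.1000
After 2 (thin lens f=-44): x=0.3000 theta=-41/440 (≈-0.0932)
After 3 (propagate distance d=12): x=-9/11 (≈-0.8182) theta=-41/440 (≈-0.0932)
After 4 (thin lens f=59): x=-9/11 (≈-0.8182) theta=-2059/25960 (≈-0.0793)
After 5 (propagate distance d=31): x=-85069/25960 (≈-3.2769) theta=-2059/25960 (≈-0.0793)
Rounded to 4 decimal places: x = -3.2769, theta = -0.0793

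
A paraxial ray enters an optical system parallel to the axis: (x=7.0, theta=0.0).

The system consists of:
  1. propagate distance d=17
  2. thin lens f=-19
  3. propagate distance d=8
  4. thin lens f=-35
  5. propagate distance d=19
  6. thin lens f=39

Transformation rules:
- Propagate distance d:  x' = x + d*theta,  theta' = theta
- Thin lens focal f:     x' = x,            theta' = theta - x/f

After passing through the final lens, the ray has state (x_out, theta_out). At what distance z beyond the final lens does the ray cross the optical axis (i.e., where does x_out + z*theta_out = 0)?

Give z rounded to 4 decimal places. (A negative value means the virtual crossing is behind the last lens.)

Answer: -280.6678

Derivation:
Initial: x=7.0000 theta=0.0000
After 1 (propagate distance d=17): x=7.0000 theta=0.0000
After 2 (thin lens f=-19): x=7.0000 theta=7/19 (≈0.3684)
After 3 (propagate distance d=8): x=189/19 (≈9.9474) theta=7/19 (≈0.3684)
After 4 (thin lens f=-35): x=189/19 (≈9.9474) theta=62/95 (≈0.6526)
After 5 (propagate distance d=19): x=2123/95 (≈22.3474) theta=62/95 (≈0.6526)
After 6 (thin lens f=39): x=2123/95 (≈22.3474) theta=59/741 (≈0.0796)
z_focus = -x_out/theta_out = -(2123/95)/(59/741) = -82797/295 ≈ -280.6678
Rounded to 4 decimal places: z = -280.6678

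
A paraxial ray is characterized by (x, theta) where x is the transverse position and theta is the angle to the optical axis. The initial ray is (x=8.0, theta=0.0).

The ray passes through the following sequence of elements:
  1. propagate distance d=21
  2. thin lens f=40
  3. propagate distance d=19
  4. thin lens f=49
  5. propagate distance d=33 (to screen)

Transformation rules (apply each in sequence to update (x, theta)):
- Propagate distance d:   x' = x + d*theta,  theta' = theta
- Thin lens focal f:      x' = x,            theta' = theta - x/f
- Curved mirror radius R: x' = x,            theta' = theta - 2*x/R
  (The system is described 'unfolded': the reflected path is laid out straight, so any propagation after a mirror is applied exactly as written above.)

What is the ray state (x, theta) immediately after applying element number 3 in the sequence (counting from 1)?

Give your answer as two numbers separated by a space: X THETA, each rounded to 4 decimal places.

Answer: 4.2000 -0.2000

Derivation:
Initial: x=8.0000 theta=0.0000
After 1 (propagate distance d=21): x=8.0000 theta=0.0000
After 2 (thin lens f=40): x=8.0000 theta=-0.2000
After 3 (propagate distance d=19): x=4.2000 theta=-0.2000
Rounded to 4 decimal places: x = 4.2000, theta = -0.2000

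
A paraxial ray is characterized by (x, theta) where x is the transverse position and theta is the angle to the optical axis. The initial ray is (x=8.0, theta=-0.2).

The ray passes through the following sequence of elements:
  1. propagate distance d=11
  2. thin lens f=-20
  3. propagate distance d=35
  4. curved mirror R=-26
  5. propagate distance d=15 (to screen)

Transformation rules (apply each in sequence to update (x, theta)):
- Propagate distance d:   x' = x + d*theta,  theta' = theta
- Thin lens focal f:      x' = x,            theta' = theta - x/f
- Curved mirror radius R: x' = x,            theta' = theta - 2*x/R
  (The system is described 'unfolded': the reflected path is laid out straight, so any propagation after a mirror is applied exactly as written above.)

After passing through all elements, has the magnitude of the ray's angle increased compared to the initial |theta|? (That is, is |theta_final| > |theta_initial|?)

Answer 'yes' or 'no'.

Answer: yes

Derivation:
Initial: x=8.0000 theta=-0.2000
After 1 (propagate distance d=11): x=5.8000 theta=-0.2000
After 2 (thin lens f=-20): x=5.8000 theta=0.0900
After 3 (propagate distance d=35): x=8.9500 theta=0.0900
After 4 (curved mirror R=-26): x=8.9500 theta=253/325 (≈0.7785)
After 5 (propagate distance d=15 (to screen)): x=5363/260 (≈20.6269) theta=253/325 (≈0.7785)
|theta_initial|=0.2000 |theta_final|=253/325 (≈0.7785) -> increased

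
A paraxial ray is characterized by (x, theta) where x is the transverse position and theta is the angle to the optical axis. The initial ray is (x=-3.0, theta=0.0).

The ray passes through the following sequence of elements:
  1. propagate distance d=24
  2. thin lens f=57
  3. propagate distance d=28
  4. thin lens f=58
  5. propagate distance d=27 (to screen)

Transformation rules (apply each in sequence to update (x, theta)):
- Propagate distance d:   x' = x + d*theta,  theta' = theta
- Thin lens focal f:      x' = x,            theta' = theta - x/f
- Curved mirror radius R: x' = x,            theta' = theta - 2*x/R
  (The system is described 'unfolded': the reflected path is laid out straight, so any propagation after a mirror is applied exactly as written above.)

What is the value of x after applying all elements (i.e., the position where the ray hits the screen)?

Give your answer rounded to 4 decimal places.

Initial: x=-3.0000 theta=0.0000
After 1 (propagate distance d=24): x=-3.0000 theta=0.0000
After 2 (thin lens f=57): x=-3.0000 theta=1/19 (≈0.0526)
After 3 (propagate distance d=28): x=-29/19 (≈-1.5263) theta=1/19 (≈0.0526)
After 4 (thin lens f=58): x=-29/19 (≈-1.5263) theta=3/38 (≈0.0789)
After 5 (propagate distance d=27 (to screen)): x=23/38 (≈0.6053) theta=3/38 (≈0.0789)
Rounded to 4 decimal places: x = 0.6053

Answer: 0.6053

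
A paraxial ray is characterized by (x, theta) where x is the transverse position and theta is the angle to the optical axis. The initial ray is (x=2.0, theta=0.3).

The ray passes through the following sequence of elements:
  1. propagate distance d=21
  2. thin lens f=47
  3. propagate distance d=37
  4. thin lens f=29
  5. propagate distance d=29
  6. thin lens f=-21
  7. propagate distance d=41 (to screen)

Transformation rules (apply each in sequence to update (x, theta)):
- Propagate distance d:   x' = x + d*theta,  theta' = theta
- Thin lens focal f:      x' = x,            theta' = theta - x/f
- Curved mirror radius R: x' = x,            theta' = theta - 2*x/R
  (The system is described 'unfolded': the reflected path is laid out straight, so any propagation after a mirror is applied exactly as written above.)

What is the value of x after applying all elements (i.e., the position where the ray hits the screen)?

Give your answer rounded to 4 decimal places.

Answer: -2.5645

Derivation:
Initial: x=2.0000 theta=0.3000
After 1 (propagate distance d=21): x=8.3000 theta=0.3000
After 2 (thin lens f=47): x=8.3000 theta=29/235 (≈0.1234)
After 3 (propagate distance d=37): x=6047/470 (≈12.8660) theta=29/235 (≈0.1234)
After 4 (thin lens f=29): x=6047/470 (≈12.8660) theta=-873/2726 (≈-0.3202)
After 5 (propagate distance d=29): x=841/235 (≈3.5787) theta=-873/2726 (≈-0.3202)
After 6 (thin lens f=-21): x=841/235 (≈3.5787) theta=-42887/286230 (≈-0.1498)
After 7 (propagate distance d=41 (to screen)): x=-734029/286230 (≈-2.5645) theta=-42887/286230 (≈-0.1498)
Rounded to 4 decimal places: x = -2.5645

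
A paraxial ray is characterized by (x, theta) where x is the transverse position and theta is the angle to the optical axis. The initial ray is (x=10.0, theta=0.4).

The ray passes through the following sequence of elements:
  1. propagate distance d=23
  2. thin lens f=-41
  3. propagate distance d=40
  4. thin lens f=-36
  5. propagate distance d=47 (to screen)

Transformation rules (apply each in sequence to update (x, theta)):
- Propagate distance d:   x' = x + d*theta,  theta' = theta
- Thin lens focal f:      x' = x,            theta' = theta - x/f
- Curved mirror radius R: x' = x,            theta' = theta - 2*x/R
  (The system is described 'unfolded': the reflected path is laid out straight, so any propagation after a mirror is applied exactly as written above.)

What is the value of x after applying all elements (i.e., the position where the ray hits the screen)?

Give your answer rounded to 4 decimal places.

Answer: 165.1523

Derivation:
Initial: x=10.0000 theta=0.4000
After 1 (propagate distance d=23): x=19.2000 theta=0.4000
After 2 (thin lens f=-41): x=19.2000 theta=178/205 (≈0.8683)
After 3 (propagate distance d=40): x=11056/205 (≈53.9317) theta=178/205 (≈0.8683)
After 4 (thin lens f=-36): x=11056/205 (≈53.9317) theta=4366/1845 (≈2.3664)
After 5 (propagate distance d=47 (to screen)): x=304706/1845 (≈165.1523) theta=4366/1845 (≈2.3664)
Rounded to 4 decimal places: x = 165.1523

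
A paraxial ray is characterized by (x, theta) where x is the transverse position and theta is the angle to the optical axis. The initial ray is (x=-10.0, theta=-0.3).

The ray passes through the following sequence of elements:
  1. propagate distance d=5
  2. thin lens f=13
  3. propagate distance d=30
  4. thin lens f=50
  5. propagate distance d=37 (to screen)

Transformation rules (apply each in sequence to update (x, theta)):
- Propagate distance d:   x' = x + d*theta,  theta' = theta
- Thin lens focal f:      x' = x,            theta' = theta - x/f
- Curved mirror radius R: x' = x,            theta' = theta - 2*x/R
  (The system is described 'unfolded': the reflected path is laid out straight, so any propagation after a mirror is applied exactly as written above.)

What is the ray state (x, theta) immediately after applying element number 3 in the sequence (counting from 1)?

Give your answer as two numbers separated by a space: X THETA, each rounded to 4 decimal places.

Initial: x=-10.0000 theta=-0.3000
After 1 (propagate distance d=5): x=-11.5000 theta=-0.3000
After 2 (thin lens f=13): x=-11.5000 theta=38/65 (≈0.5846)
After 3 (propagate distance d=30): x=157/26 (≈6.0385) theta=38/65 (≈0.5846)
Rounded to 4 decimal places: x = 6.0385, theta = 0.5846

Answer: 6.0385 0.5846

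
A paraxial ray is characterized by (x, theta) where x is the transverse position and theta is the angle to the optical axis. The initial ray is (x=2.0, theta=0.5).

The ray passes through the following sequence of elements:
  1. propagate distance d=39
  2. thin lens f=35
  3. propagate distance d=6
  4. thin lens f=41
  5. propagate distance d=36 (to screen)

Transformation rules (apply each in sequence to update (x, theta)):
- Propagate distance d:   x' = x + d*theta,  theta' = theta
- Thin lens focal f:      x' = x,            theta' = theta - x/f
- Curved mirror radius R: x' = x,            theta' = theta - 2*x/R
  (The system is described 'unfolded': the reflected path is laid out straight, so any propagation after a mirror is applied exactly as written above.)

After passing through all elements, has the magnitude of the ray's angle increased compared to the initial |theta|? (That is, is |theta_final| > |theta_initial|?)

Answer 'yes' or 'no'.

Answer: yes

Derivation:
Initial: x=2.0000 theta=0.5000
After 1 (propagate distance d=39): x=21.5000 theta=0.5000
After 2 (thin lens f=35): x=21.5000 theta=-4/35 (≈-0.1143)
After 3 (propagate distance d=6): x=1457/70 (≈20.8143) theta=-4/35 (≈-0.1143)
After 4 (thin lens f=41): x=1457/70 (≈20.8143) theta=-51/82 (≈-0.6220)
After 5 (propagate distance d=36 (to screen)): x=-4523/2870 (≈-1.5760) theta=-51/82 (≈-0.6220)
|theta_initial|=0.5000 |theta_final|=51/82 (≈0.6220) -> increased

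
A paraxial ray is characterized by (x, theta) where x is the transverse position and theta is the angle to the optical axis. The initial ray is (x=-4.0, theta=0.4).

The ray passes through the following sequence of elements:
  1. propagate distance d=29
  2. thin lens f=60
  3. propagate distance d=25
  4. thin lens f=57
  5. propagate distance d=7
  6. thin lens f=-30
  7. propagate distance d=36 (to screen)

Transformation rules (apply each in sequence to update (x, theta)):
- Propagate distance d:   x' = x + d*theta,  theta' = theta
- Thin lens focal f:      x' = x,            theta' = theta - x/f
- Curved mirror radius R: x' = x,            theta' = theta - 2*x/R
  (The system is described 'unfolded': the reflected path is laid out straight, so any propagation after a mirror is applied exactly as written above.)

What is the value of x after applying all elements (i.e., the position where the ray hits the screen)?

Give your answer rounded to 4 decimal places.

Answer: 32.7873

Derivation:
Initial: x=-4.0000 theta=0.4000
After 1 (propagate distance d=29): x=7.6000 theta=0.4000
After 2 (thin lens f=60): x=7.6000 theta=41/150 (≈0.2733)
After 3 (propagate distance d=25): x=433/30 (≈14.4333) theta=41/150 (≈0.2733)
After 4 (thin lens f=57): x=433/30 (≈14.4333) theta=86/4275 (≈0.0201)
After 5 (propagate distance d=7): x=124609/8550 (≈14.5742) theta=86/4275 (≈0.0201)
After 6 (thin lens f=-30): x=124609/8550 (≈14.5742) theta=129769/256500 (≈0.5059)
After 7 (propagate distance d=36 (to screen)): x=1401659/42750 (≈32.7873) theta=129769/256500 (≈0.5059)
Rounded to 4 decimal places: x = 32.7873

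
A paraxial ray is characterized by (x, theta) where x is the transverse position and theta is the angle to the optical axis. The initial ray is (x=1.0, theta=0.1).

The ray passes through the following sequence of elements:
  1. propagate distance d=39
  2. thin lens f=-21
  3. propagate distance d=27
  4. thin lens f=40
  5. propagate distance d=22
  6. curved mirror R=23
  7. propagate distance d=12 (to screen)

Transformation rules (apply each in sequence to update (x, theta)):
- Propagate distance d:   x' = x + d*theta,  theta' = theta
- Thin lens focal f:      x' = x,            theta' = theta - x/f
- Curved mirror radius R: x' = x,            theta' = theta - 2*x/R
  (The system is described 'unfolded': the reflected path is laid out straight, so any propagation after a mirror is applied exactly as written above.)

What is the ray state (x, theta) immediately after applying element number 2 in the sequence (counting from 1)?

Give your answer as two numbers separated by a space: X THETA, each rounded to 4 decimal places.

Initial: x=1.0000 theta=0.1000
After 1 (propagate distance d=39): x=4.9000 theta=0.1000
After 2 (thin lens f=-21): x=4.9000 theta=1/3 (≈0.3333)
Rounded to 4 decimal places: x = 4.9000, theta = 0.3333

Answer: 4.9000 0.3333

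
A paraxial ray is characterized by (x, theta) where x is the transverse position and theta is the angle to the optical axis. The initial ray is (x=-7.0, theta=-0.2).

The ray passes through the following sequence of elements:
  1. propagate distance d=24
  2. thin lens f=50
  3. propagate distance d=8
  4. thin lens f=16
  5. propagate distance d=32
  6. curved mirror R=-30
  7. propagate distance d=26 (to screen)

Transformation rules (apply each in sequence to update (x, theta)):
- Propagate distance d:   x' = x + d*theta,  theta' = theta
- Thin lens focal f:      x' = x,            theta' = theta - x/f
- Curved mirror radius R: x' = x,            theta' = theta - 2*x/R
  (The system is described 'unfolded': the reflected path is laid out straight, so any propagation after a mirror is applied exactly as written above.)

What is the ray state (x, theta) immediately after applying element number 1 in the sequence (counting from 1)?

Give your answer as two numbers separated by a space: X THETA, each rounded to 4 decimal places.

Answer: -11.8000 -0.2000

Derivation:
Initial: x=-7.0000 theta=-0.2000
After 1 (propagate distance d=24): x=-11.8000 theta=-0.2000
Rounded to 4 decimal places: x = -11.8000, theta = -0.2000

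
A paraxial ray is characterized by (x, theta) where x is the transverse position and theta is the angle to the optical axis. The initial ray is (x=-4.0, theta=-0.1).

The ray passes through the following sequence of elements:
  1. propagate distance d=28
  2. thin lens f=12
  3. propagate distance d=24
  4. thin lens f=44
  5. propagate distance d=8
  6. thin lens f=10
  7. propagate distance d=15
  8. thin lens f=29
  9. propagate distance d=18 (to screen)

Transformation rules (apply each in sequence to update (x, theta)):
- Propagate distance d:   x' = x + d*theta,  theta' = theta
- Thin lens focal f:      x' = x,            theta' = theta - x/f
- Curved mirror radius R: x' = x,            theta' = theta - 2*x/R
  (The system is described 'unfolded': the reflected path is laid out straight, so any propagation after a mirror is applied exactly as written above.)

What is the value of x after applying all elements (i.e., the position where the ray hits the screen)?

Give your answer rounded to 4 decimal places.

Initial: x=-4.0000 theta=-0.1000
After 1 (propagate distance d=28): x=-6.8000 theta=-0.1000
After 2 (thin lens f=12): x=-6.8000 theta=7/15 (≈0.4667)
After 3 (propagate distance d=24): x=4.4000 theta=7/15 (≈0.4667)
After 4 (thin lens f=44): x=4.4000 theta=11/30 (≈0.3667)
After 5 (propagate distance d=8): x=22/3 (≈7.3333) theta=11/30 (≈0.3667)
After 6 (thin lens f=10): x=22/3 (≈7.3333) theta=-11/30 (≈-0.3667)
After 7 (propagate distance d=15): x=11/6 (≈1.8333) theta=-11/30 (≈-0.3667)
After 8 (thin lens f=29): x=11/6 (≈1.8333) theta=-187/435 (≈-0.4299)
After 9 (propagate distance d=18 (to screen)): x=-5137/870 (≈-5.9046) theta=-187/435 (≈-0.4299)
Rounded to 4 decimal places: x = -5.9046

Answer: -5.9046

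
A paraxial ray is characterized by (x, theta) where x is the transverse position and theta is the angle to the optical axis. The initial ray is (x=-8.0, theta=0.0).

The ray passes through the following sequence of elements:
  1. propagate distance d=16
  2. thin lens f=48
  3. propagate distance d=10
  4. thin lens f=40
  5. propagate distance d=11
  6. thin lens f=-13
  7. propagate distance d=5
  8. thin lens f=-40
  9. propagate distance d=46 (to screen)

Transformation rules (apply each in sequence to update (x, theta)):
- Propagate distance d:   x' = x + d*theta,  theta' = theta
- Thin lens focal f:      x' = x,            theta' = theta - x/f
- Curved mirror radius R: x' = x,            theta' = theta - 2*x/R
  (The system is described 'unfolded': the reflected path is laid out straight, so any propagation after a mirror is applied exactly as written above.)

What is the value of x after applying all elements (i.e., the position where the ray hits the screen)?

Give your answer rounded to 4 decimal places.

Initial: x=-8.0000 theta=0.0000
After 1 (propagate distance d=16): x=-8.0000 theta=0.0000
After 2 (thin lens f=48): x=-8.0000 theta=1/6 (≈0.1667)
After 3 (propagate distance d=10): x=-19/3 (≈-6.3333) theta=1/6 (≈0.1667)
After 4 (thin lens f=40): x=-19/3 (≈-6.3333) theta=0.3250
After 5 (propagate distance d=11): x=-331/120 (≈-2.7583) theta=0.3250
After 6 (thin lens f=-13): x=-331/120 (≈-2.7583) theta=22/195 (≈0.1128)
After 7 (propagate distance d=5): x=-1141/520 (≈-2.1942) theta=22/195 (≈0.1128)
After 8 (thin lens f=-40): x=-1141/520 (≈-2.1942) theta=3617/62400 (≈0.0580)
After 9 (propagate distance d=46 (to screen)): x=14731/31200 (≈0.4721) theta=3617/62400 (≈0.0580)
Rounded to 4 decimal places: x = 0.4721

Answer: 0.4721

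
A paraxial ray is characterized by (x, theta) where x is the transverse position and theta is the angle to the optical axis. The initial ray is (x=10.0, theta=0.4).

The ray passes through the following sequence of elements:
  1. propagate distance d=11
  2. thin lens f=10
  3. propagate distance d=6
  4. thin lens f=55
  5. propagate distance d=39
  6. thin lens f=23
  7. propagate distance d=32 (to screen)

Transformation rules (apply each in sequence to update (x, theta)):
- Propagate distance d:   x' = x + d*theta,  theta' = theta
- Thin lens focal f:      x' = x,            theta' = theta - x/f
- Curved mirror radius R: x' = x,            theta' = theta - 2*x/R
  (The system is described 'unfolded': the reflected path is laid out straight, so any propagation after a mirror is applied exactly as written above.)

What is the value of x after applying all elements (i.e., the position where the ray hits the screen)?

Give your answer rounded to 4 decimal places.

Initial: x=10.0000 theta=0.4000
After 1 (propagate distance d=11): x=14.4000 theta=0.4000
After 2 (thin lens f=10): x=14.4000 theta=-1.0400
After 3 (propagate distance d=6): x=8.1600 theta=-1.0400
After 4 (thin lens f=55): x=8.1600 theta=-1634/1375 (≈-1.1884)
After 5 (propagate distance d=39): x=-52506/1375 (≈-38.1862) theta=-1634/1375 (≈-1.1884)
After 6 (thin lens f=23): x=-52506/1375 (≈-38.1862) theta=14924/31625 (≈0.4719)
After 7 (propagate distance d=32 (to screen)): x=-13274/575 (≈-23.0852) theta=14924/31625 (≈0.4719)
Rounded to 4 decimal places: x = -23.0852

Answer: -23.0852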